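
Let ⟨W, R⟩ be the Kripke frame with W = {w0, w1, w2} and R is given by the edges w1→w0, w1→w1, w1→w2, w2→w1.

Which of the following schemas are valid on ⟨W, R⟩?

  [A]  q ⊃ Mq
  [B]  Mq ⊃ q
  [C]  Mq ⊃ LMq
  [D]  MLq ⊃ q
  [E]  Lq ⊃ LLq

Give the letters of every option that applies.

none

R is not reflexive: not w0 R w0.
R is not symmetric: w1 R w0 but not w0 R w1.
R is not transitive: w2 R w1 and w1 R w0 but not w2 R w0.
R is not euclidean: w1 R w0 and w1 R w1 but not w0 R w1.
R is not a subset of the identity: w1 R w0 with w1 ≠ w0.
(A) q ⊃ Mq is the dual of axiom T, which corresponds to reflexivity. R is not reflexive — not valid.
(B) Mq ⊃ q is the converse of T; it holds exactly when R ⊆ identity. Here R ⊄ identity — not valid.
(C) Mq ⊃ LMq is axiom 5; it is valid on a frame exactly when R is euclidean. R is not euclidean, so not valid.
(D) the dual of axiom B: valid iff R is symmetric. R is not symmetric — not valid.
(E) axiom 4: valid iff R is transitive. R is not transitive — not valid.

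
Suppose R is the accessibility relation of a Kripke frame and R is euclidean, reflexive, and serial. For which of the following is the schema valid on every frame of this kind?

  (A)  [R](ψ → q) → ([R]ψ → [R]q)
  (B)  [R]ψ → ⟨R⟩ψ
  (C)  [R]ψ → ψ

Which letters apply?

A relation that is euclidean, reflexive, and serial is also symmetric and transitive.
(A) this is just K, valid on every normal frame.
(B) [R]ψ → ⟨R⟩ψ is axiom D, which corresponds to seriality. Every such R is serial — valid.
(C) [R]ψ → ψ (axiom T) characterises the reflexive frames. Every such R is reflexive — valid.

A, B, C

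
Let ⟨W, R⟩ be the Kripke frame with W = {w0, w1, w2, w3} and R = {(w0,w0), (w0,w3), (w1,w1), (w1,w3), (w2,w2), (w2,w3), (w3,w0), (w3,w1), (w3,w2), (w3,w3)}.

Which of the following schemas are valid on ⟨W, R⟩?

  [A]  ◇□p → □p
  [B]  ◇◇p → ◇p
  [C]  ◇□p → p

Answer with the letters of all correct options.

C

R is symmetric: every R-edge is matched by its reverse.
R is not transitive: w0 R w3 and w3 R w1 but not w0 R w1.
R is not euclidean: w3 R w0 and w3 R w1 but not w0 R w1.
(A) the dual of axiom 5: valid iff R is euclidean. R is not euclidean — not valid.
(B) the dual of axiom 4: valid iff R is transitive. R is not transitive — not valid.
(C) the dual of axiom B: valid iff R is symmetric. R is symmetric — valid.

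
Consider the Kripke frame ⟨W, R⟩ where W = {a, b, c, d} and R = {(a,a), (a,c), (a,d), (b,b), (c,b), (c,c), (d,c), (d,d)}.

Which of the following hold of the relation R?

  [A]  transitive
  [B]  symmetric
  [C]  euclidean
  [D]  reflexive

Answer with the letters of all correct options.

(A) not transitive: a R c and c R b but not a R b.
(B) not symmetric: a R c but not c R a.
(C) not euclidean: a R c and a R a but not c R a.
(D) reflexive: each world relates to itself.

D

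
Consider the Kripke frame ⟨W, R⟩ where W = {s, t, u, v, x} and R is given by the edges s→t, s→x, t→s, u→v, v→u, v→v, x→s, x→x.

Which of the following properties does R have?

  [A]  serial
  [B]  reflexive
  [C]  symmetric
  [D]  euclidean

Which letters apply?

(A) serial: every world has an R-successor.
(B) not reflexive: not s R s.
(C) symmetric: every R-edge is matched by its reverse.
(D) not euclidean: s R t and s R x but not t R x.

A, C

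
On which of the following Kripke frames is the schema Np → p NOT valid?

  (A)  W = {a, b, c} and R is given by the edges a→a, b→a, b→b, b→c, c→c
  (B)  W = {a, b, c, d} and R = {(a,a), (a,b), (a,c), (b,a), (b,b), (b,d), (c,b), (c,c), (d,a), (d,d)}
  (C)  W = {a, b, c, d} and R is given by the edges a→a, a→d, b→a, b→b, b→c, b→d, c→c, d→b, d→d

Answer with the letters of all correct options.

The schema Np → p is axiom T; it is valid on a frame iff R is reflexive.
(A) R is reflexive (each world relates to itself), so the schema is valid here.
(B) R is reflexive (each world relates to itself), so the schema is valid here.
(C) R is reflexive (each world relates to itself), so the schema is valid here.

none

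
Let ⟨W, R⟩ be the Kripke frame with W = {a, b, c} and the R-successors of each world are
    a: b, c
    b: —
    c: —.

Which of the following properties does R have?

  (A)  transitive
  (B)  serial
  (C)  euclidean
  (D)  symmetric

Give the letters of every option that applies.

(A) transitive: R is closed under composition.
(B) not serial: b has no R-successor.
(C) not euclidean: a R b and a R c but not b R c.
(D) not symmetric: a R b but not b R a.

A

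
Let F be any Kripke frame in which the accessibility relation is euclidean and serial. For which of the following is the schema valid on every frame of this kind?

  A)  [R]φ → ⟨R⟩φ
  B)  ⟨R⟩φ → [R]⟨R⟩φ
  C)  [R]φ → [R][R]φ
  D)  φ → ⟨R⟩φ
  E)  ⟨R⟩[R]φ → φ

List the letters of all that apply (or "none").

A, B

(A) [R]φ → ⟨R⟩φ (axiom D) characterises the serial frames. Every such R is serial — valid.
(B) ⟨R⟩φ → [R]⟨R⟩φ is axiom 5; it is valid on a frame exactly when R is euclidean. Every such R is euclidean, so valid.
(C) axiom 4: valid iff R is transitive. Such an R need not be transitive — not valid.
(D) φ → ⟨R⟩φ (the dual of axiom T) characterises the reflexive frames. Such an R need not be reflexive — not valid.
(E) ⟨R⟩[R]φ → φ is the dual of axiom B, which corresponds to symmetry. Such an R need not be symmetric — not valid.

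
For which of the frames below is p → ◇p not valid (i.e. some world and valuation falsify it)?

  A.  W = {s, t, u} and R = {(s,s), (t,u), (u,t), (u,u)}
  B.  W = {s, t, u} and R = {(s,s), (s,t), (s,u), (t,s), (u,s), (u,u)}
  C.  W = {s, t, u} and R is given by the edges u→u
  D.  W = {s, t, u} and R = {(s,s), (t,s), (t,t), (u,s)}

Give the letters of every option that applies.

A, B, C, D

The schema p → ◇p is the dual of axiom T; it is valid on a frame iff R is reflexive.
(A) R is not reflexive (not t R t), so the schema fails here.
(B) R is not reflexive (not t R t), so the schema fails here.
(C) R is not reflexive (not s R s), so the schema fails here.
(D) R is not reflexive (not u R u), so the schema fails here.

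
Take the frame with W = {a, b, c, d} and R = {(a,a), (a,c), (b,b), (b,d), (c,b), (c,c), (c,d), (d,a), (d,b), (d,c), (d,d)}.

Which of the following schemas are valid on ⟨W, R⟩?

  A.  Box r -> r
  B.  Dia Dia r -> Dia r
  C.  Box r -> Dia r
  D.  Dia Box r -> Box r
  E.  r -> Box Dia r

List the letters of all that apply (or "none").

R is reflexive: each world relates to itself.
R is not symmetric: a R c but not c R a.
R is not transitive: a R c and c R b but not a R b.
R is not euclidean: a R c and a R a but not c R a.
R is serial: every world has an R-successor.
(A) Box r -> r is axiom T, which corresponds to reflexivity. R is reflexive — valid.
(B) the dual of axiom 4: valid iff R is transitive. R is not transitive — not valid.
(C) Box r -> Dia r (axiom D) characterises the serial frames. R is serial — valid.
(D) Dia Box r -> Box r is the dual of axiom 5; it is valid on a frame exactly when R is euclidean. R is not euclidean, so not valid.
(E) axiom B: valid iff R is symmetric. R is not symmetric — not valid.

A, C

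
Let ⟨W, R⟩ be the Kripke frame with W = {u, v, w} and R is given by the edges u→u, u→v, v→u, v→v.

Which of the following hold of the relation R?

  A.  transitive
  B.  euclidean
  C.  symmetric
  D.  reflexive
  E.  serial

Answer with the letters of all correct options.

(A) transitive: R is closed under composition.
(B) euclidean: any two R-successors of the same world are R-related.
(C) symmetric: every R-edge is matched by its reverse.
(D) not reflexive: not w R w.
(E) not serial: w has no R-successor.

A, B, C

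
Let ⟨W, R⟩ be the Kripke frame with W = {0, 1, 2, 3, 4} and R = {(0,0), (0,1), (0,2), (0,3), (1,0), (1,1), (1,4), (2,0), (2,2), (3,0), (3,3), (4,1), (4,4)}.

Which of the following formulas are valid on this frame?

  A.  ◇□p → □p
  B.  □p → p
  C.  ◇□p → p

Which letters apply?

R is reflexive: each world relates to itself.
R is symmetric: every R-edge is matched by its reverse.
R is not euclidean: 0 R 1 and 0 R 2 but not 1 R 2.
(A) ◇□p → □p (the dual of axiom 5) characterises the euclidean frames. R is not euclidean — not valid.
(B) □p → p (axiom T) characterises the reflexive frames. R is reflexive — valid.
(C) ◇□p → p is the dual of axiom B, which corresponds to symmetry. R is symmetric — valid.

B, C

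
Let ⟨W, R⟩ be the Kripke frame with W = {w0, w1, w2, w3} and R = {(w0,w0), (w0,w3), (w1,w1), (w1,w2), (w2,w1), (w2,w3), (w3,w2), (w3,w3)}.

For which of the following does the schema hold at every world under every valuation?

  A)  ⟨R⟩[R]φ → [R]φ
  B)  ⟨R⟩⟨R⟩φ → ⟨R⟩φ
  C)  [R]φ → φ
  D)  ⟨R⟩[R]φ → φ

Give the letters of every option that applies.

R is not reflexive: not w2 R w2.
R is not symmetric: w0 R w3 but not w3 R w0.
R is not transitive: w0 R w3 and w3 R w2 but not w0 R w2.
R is not euclidean: w0 R w3 and w0 R w0 but not w3 R w0.
(A) ⟨R⟩[R]φ → [R]φ (the dual of axiom 5) characterises the euclidean frames. R is not euclidean — not valid.
(B) ⟨R⟩⟨R⟩φ → ⟨R⟩φ is the dual of axiom 4, which corresponds to transitivity. R is not transitive — not valid.
(C) [R]φ → φ (axiom T) characterises the reflexive frames. R is not reflexive — not valid.
(D) ⟨R⟩[R]φ → φ is the dual of axiom B, which corresponds to symmetry. R is not symmetric — not valid.

none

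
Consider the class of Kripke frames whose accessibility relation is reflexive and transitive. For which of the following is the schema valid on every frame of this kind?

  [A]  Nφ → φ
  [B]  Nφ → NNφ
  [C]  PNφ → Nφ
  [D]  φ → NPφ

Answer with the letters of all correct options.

Reflexive relations are serial.
(A) Nφ → φ is axiom T, which corresponds to reflexivity. Every such R is reflexive — valid.
(B) Nφ → NNφ is axiom 4; it is valid on a frame exactly when R is transitive. Every such R is transitive, so valid.
(C) PNφ → Nφ (the dual of axiom 5) characterises the euclidean frames. Such an R need not be euclidean — not valid.
(D) φ → NPφ (axiom B) characterises the symmetric frames. Such an R need not be symmetric — not valid.

A, B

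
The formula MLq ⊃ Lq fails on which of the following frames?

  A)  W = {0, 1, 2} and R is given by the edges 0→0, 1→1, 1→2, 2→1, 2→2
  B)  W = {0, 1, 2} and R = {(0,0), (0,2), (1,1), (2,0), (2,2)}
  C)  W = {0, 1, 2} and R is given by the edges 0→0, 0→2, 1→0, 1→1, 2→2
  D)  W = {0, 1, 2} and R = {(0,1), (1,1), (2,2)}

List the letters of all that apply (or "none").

The schema MLq ⊃ Lq is the dual of axiom 5; it is valid on a frame iff R is euclidean.
(A) R is euclidean (any two R-successors of the same world are R-related), so the schema is valid here.
(B) R is euclidean (any two R-successors of the same world are R-related), so the schema is valid here.
(C) R is not euclidean (0 R 2 and 0 R 0 but not 2 R 0), so the schema fails here.
(D) R is euclidean (any two R-successors of the same world are R-related), so the schema is valid here.

C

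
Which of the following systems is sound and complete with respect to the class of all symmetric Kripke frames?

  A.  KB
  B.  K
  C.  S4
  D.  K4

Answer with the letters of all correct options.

(A) KB is determined by exactly this class.
(B) K is determined by the class of arbitrary frames.
(C) S4 is determined by the class of reflexive and transitive frames.
(D) K4 is determined by the class of transitive frames.

A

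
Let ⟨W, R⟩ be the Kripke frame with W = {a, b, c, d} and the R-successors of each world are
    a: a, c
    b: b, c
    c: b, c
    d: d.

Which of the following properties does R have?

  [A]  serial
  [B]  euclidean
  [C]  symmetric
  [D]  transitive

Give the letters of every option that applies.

(A) serial: every world has an R-successor.
(B) not euclidean: a R c and a R a but not c R a.
(C) not symmetric: a R c but not c R a.
(D) not transitive: a R c and c R b but not a R b.

A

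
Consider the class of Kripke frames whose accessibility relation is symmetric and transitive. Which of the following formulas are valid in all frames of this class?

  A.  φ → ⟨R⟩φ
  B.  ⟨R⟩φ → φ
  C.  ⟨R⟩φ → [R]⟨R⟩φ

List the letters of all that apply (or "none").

A symmetric transitive relation is euclidean (uRv and uRw give vRu by symmetry, then vRw by transitivity).
(A) the dual of axiom T: valid iff R is reflexive. Such an R need not be reflexive — not valid.
(B) ⟨R⟩φ → φ is valid only on frames where every R-edge is a self-loop. Such an R need not be a subset of the identity — not valid.
(C) axiom 5: valid iff R is euclidean. Every such R is euclidean — valid.

C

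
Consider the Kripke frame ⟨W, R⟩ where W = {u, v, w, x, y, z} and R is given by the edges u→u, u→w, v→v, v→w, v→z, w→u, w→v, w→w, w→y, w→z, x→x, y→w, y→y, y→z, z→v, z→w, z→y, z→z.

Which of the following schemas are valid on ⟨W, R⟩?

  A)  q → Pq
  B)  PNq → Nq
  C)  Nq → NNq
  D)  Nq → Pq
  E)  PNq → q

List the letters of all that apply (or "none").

A, D, E

R is reflexive: each world relates to itself.
R is symmetric: every R-edge is matched by its reverse.
R is not transitive: u R w and w R v but not u R v.
R is not euclidean: w R u and w R v but not u R v.
R is serial: every world has an R-successor.
(A) q → Pq (the dual of axiom T) characterises the reflexive frames. R is reflexive — valid.
(B) the dual of axiom 5: valid iff R is euclidean. R is not euclidean — not valid.
(C) Nq → NNq is axiom 4, which corresponds to transitivity. R is not transitive — not valid.
(D) axiom D: valid iff R is serial. R is serial — valid.
(E) PNq → q is the dual of axiom B; it is valid on a frame exactly when R is symmetric. R is symmetric, so valid.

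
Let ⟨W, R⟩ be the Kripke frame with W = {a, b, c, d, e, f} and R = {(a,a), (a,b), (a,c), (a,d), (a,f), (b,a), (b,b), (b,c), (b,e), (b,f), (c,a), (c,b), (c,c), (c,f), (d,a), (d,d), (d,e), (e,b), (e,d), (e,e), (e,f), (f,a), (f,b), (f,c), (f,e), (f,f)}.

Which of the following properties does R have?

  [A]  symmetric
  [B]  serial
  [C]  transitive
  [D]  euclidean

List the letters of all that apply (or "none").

A, B

(A) symmetric: every R-edge is matched by its reverse.
(B) serial: every world has an R-successor.
(C) not transitive: a R b and b R e but not a R e.
(D) not euclidean: a R b and a R d but not b R d.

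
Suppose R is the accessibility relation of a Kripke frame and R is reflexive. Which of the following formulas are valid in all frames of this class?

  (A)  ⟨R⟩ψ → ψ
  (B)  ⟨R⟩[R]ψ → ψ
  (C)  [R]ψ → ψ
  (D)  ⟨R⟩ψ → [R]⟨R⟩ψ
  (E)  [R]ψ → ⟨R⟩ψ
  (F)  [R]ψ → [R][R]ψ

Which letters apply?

C, E

A reflexive relation is serial.
(A) ⟨R⟩ψ → ψ (the converse of T) corresponds to R being a subset of the identity. Such an R need not be a subset of the identity, so not valid.
(B) ⟨R⟩[R]ψ → ψ (the dual of axiom B) characterises the symmetric frames. Such an R need not be symmetric — not valid.
(C) axiom T: valid iff R is reflexive. Every such R is reflexive — valid.
(D) ⟨R⟩ψ → [R]⟨R⟩ψ is axiom 5, which corresponds to the euclidean property. Such an R need not be euclidean — not valid.
(E) [R]ψ → ⟨R⟩ψ (axiom D) characterises the serial frames. Every such R is serial — valid.
(F) [R]ψ → [R][R]ψ (axiom 4) characterises the transitive frames. Such an R need not be transitive — not valid.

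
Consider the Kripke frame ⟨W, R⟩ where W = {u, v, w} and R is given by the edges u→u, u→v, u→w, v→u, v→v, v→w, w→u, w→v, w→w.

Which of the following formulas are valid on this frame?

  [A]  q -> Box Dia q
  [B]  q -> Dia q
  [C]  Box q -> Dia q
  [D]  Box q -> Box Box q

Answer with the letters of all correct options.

R is reflexive: each world relates to itself.
R is symmetric: every R-edge is matched by its reverse.
R is transitive: R is closed under composition.
R is serial: every world has an R-successor.
(A) q -> Box Dia q is axiom B, which corresponds to symmetry. R is symmetric — valid.
(B) q -> Dia q is the dual of axiom T; it is valid on a frame exactly when R is reflexive. R is reflexive, so valid.
(C) Box q -> Dia q is axiom D, which corresponds to seriality. R is serial — valid.
(D) Box q -> Box Box q (axiom 4) characterises the transitive frames. R is transitive — valid.

A, B, C, D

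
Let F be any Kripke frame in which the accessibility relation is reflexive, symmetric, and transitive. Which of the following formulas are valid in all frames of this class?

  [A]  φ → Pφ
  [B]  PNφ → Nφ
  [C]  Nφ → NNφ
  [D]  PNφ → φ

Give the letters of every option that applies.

A, B, C, D

A relation that is reflexive, symmetric, and transitive is also euclidean and serial.
(A) φ → Pφ is the dual of axiom T; it is valid on a frame exactly when R is reflexive. Every such R is reflexive, so valid.
(B) PNφ → Nφ (the dual of axiom 5) characterises the euclidean frames. Every such R is euclidean — valid.
(C) Nφ → NNφ (axiom 4) characterises the transitive frames. Every such R is transitive — valid.
(D) PNφ → φ is the dual of axiom B, which corresponds to symmetry. Every such R is symmetric — valid.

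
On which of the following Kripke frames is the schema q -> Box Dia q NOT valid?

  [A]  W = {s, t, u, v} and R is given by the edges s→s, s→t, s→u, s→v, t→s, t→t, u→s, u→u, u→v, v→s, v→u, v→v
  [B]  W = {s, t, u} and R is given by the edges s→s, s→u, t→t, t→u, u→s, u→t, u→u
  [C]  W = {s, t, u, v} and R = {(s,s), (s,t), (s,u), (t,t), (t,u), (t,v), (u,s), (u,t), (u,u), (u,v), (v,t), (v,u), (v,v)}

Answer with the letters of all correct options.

C

The schema q -> Box Dia q is axiom B; it is valid on a frame iff R is symmetric.
(A) R is symmetric (every R-edge is matched by its reverse), so the schema is valid here.
(B) R is symmetric (every R-edge is matched by its reverse), so the schema is valid here.
(C) R is not symmetric (s R t but not t R s), so the schema fails here.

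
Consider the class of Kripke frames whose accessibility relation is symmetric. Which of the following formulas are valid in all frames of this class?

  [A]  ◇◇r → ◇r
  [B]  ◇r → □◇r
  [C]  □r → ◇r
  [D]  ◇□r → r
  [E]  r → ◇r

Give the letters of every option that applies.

D

(A) ◇◇r → ◇r (the dual of axiom 4) characterises the transitive frames. Such an R need not be transitive — not valid.
(B) ◇r → □◇r (axiom 5) characterises the euclidean frames. Such an R need not be euclidean — not valid.
(C) axiom D: valid iff R is serial. Such an R need not be serial — not valid.
(D) ◇□r → r is the dual of axiom B; it is valid on a frame exactly when R is symmetric. Every such R is symmetric, so valid.
(E) r → ◇r is the dual of axiom T, which corresponds to reflexivity. Such an R need not be reflexive — not valid.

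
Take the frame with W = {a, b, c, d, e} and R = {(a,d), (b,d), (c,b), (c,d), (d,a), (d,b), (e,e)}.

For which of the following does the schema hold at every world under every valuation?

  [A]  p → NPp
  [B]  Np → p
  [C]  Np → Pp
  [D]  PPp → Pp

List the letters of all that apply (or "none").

R is not reflexive: not a R a.
R is not symmetric: c R b but not b R c.
R is not transitive: a R d and d R a but not a R a.
R is serial: every world has an R-successor.
(A) axiom B: valid iff R is symmetric. R is not symmetric — not valid.
(B) Np → p is axiom T; it is valid on a frame exactly when R is reflexive. R is not reflexive, so not valid.
(C) Np → Pp is axiom D; it is valid on a frame exactly when R is serial. R is serial, so valid.
(D) PPp → Pp (the dual of axiom 4) characterises the transitive frames. R is not transitive — not valid.

C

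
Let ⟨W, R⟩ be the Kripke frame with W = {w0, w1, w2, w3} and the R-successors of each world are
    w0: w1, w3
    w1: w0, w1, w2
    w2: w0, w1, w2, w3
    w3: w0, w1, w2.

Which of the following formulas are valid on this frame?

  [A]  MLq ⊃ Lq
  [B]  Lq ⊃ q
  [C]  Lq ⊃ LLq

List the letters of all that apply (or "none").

R is not reflexive: not w0 R w0.
R is not transitive: w0 R w1 and w1 R w0 but not w0 R w0.
R is not euclidean: w0 R w1 and w0 R w3 but not w1 R w3.
(A) the dual of axiom 5: valid iff R is euclidean. R is not euclidean — not valid.
(B) Lq ⊃ q (axiom T) characterises the reflexive frames. R is not reflexive — not valid.
(C) axiom 4: valid iff R is transitive. R is not transitive — not valid.

none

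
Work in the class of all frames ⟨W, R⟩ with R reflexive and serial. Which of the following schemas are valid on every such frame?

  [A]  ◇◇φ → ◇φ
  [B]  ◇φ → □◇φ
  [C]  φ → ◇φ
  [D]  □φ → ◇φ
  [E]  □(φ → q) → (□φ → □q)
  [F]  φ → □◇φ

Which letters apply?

C, D, E

(A) ◇◇φ → ◇φ (the dual of axiom 4) characterises the transitive frames. Such an R need not be transitive — not valid.
(B) ◇φ → □◇φ is axiom 5; it is valid on a frame exactly when R is euclidean. Such an R need not be euclidean, so not valid.
(C) φ → ◇φ (the dual of axiom T) characterises the reflexive frames. Every such R is reflexive — valid.
(D) □φ → ◇φ is axiom D, which corresponds to seriality. Every such R is serial — valid.
(E) this is just K, valid on every normal frame.
(F) axiom B: valid iff R is symmetric. Such an R need not be symmetric — not valid.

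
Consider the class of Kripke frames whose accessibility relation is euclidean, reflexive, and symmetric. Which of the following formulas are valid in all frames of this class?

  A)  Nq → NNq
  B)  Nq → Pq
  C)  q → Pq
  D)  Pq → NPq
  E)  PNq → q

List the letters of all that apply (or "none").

A, B, C, D, E

A relation that is euclidean, reflexive, and symmetric is also serial and transitive.
(A) Nq → NNq (axiom 4) characterises the transitive frames. Every such R is transitive — valid.
(B) Nq → Pq (axiom D) characterises the serial frames. Every such R is serial — valid.
(C) q → Pq is the dual of axiom T, which corresponds to reflexivity. Every such R is reflexive — valid.
(D) Pq → NPq is axiom 5; it is valid on a frame exactly when R is euclidean. Every such R is euclidean, so valid.
(E) the dual of axiom B: valid iff R is symmetric. Every such R is symmetric — valid.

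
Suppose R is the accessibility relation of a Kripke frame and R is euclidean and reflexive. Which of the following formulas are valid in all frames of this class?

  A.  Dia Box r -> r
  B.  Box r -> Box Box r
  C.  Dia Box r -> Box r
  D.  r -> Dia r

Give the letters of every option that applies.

A, B, C, D

A reflexive euclidean relation is also symmetric (from wRw and wRv the euclidean condition gives vRw) and hence transitive; it is an equivalence relation.
(A) Dia Box r -> r (the dual of axiom B) characterises the symmetric frames. Every such R is symmetric — valid.
(B) Box r -> Box Box r (axiom 4) characterises the transitive frames. Every such R is transitive — valid.
(C) the dual of axiom 5: valid iff R is euclidean. Every such R is euclidean — valid.
(D) the dual of axiom T: valid iff R is reflexive. Every such R is reflexive — valid.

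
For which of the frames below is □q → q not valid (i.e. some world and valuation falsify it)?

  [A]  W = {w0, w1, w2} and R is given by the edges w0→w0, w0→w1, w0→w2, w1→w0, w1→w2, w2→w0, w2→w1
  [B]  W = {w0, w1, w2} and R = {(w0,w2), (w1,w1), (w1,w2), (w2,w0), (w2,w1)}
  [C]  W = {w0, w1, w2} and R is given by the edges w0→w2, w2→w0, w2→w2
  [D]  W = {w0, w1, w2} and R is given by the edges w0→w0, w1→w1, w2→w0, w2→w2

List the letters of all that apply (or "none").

The schema □q → q is axiom T; it is valid on a frame iff R is reflexive.
(A) R is not reflexive (not w1 R w1), so the schema fails here.
(B) R is not reflexive (not w0 R w0), so the schema fails here.
(C) R is not reflexive (not w0 R w0), so the schema fails here.
(D) R is reflexive (each world relates to itself), so the schema is valid here.

A, B, C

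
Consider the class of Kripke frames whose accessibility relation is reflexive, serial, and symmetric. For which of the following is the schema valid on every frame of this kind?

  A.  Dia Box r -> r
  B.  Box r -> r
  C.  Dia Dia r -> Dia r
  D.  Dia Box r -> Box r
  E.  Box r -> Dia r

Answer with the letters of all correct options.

A, B, E

(A) Dia Box r -> r is the dual of axiom B; it is valid on a frame exactly when R is symmetric. Every such R is symmetric, so valid.
(B) axiom T: valid iff R is reflexive. Every such R is reflexive — valid.
(C) Dia Dia r -> Dia r is the dual of axiom 4; it is valid on a frame exactly when R is transitive. Such an R need not be transitive, so not valid.
(D) the dual of axiom 5: valid iff R is euclidean. Such an R need not be euclidean — not valid.
(E) Box r -> Dia r is axiom D; it is valid on a frame exactly when R is serial. Every such R is serial, so valid.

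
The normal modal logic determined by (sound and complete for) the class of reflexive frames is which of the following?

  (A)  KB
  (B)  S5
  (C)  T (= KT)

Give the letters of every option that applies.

C

(A) KB is determined by the class of symmetric frames.
(B) S5 is determined by the class of reflexive, symmetric, and transitive frames.
(C) T (= KT) is determined by exactly this class.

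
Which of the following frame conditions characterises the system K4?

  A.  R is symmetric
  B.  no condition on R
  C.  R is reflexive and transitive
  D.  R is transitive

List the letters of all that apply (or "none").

D

(A) this class determines KB, not K4.
(B) this class determines K, not K4.
(C) this class determines S4, not K4.
(D) K4 is sound and complete for exactly this class.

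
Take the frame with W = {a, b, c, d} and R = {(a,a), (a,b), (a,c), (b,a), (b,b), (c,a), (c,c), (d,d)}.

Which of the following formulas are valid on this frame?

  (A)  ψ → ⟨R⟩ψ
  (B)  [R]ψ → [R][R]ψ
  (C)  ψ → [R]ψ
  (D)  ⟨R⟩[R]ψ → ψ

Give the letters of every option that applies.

R is reflexive: each world relates to itself.
R is symmetric: every R-edge is matched by its reverse.
R is not transitive: b R a and a R c but not b R c.
R is not a subset of the identity: a R b with a ≠ b.
(A) the dual of axiom T: valid iff R is reflexive. R is reflexive — valid.
(B) axiom 4: valid iff R is transitive. R is not transitive — not valid.
(C) ψ → [R]ψ is valid only on frames where every R-edge is a self-loop. Here R ⊄ identity — not valid.
(D) the dual of axiom B: valid iff R is symmetric. R is symmetric — valid.

A, D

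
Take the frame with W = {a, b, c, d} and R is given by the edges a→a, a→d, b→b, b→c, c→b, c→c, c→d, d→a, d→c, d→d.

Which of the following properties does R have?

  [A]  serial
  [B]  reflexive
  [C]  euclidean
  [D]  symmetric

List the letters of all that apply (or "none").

(A) serial: every world has an R-successor.
(B) reflexive: each world relates to itself.
(C) not euclidean: c R b and c R d but not b R d.
(D) symmetric: every R-edge is matched by its reverse.

A, B, D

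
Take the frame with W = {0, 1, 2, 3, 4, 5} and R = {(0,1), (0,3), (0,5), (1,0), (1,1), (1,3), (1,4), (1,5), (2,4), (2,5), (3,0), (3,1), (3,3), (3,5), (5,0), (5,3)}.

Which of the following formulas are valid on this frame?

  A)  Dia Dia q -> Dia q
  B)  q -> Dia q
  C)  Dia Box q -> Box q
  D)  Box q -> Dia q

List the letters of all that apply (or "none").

R is not reflexive: not 0 R 0.
R is not transitive: 0 R 1 and 1 R 0 but not 0 R 0.
R is not euclidean: 0 R 5 and 0 R 1 but not 5 R 1.
R is not serial: 4 has no R-successor.
(A) Dia Dia q -> Dia q is the dual of axiom 4; it is valid on a frame exactly when R is transitive. R is not transitive, so not valid.
(B) q -> Dia q (the dual of axiom T) characterises the reflexive frames. R is not reflexive — not valid.
(C) Dia Box q -> Box q is the dual of axiom 5; it is valid on a frame exactly when R is euclidean. R is not euclidean, so not valid.
(D) Box q -> Dia q (axiom D) characterises the serial frames. R is not serial — not valid.

none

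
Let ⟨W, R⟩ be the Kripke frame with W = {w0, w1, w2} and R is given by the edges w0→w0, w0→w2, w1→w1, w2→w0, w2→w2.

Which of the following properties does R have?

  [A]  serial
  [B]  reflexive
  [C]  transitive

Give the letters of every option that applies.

(A) serial: every world has an R-successor.
(B) reflexive: each world relates to itself.
(C) transitive: R is closed under composition.

A, B, C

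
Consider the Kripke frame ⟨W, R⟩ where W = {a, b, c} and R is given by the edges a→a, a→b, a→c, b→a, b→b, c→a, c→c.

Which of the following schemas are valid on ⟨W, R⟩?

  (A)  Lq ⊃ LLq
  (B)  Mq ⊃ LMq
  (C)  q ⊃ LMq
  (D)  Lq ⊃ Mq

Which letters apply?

C, D

R is symmetric: every R-edge is matched by its reverse.
R is not transitive: b R a and a R c but not b R c.
R is not euclidean: a R b and a R c but not b R c.
R is serial: every world has an R-successor.
(A) Lq ⊃ LLq is axiom 4; it is valid on a frame exactly when R is transitive. R is not transitive, so not valid.
(B) axiom 5: valid iff R is euclidean. R is not euclidean — not valid.
(C) q ⊃ LMq is axiom B, which corresponds to symmetry. R is symmetric — valid.
(D) axiom D: valid iff R is serial. R is serial — valid.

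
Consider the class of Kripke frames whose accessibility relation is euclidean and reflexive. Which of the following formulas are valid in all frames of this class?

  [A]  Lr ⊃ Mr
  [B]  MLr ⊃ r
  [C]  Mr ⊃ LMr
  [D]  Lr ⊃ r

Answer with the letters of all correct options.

A reflexive euclidean relation is also symmetric (from wRw and wRv the euclidean condition gives vRw) and hence transitive; it is an equivalence relation.
(A) axiom D: valid iff R is serial. Every such R is serial — valid.
(B) the dual of axiom B: valid iff R is symmetric. Every such R is symmetric — valid.
(C) axiom 5: valid iff R is euclidean. Every such R is euclidean — valid.
(D) axiom T: valid iff R is reflexive. Every such R is reflexive — valid.

A, B, C, D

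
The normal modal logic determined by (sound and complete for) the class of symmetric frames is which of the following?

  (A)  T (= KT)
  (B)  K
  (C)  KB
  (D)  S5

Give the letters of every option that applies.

C

(A) T (= KT) is determined by the class of reflexive frames.
(B) K is determined by the class of arbitrary frames.
(C) KB is determined by exactly this class.
(D) S5 is determined by the class of reflexive, symmetric, and transitive frames.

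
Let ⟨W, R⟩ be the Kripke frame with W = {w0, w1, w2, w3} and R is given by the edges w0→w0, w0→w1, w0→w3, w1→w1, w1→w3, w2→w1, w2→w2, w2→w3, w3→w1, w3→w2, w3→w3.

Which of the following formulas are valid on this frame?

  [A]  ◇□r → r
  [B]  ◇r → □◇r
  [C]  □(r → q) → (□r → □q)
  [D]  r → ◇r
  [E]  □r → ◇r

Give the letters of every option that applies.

C, D, E

R is reflexive: each world relates to itself.
R is not symmetric: w0 R w1 but not w1 R w0.
R is not euclidean: w0 R w1 and w0 R w0 but not w1 R w0.
R is serial: every world has an R-successor.
(A) ◇□r → r (the dual of axiom B) characterises the symmetric frames. R is not symmetric — not valid.
(B) ◇r → □◇r is axiom 5, which corresponds to the euclidean property. R is not euclidean — not valid.
(C) □(r → q) → (□r → □q) is axiom K, valid on every Kripke frame — valid.
(D) r → ◇r is the dual of axiom T, which corresponds to reflexivity. R is reflexive — valid.
(E) □r → ◇r (axiom D) characterises the serial frames. R is serial — valid.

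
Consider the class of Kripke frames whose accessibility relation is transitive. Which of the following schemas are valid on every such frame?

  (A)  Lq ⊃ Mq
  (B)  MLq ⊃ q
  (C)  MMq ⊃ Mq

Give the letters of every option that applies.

C

(A) Lq ⊃ Mq is axiom D, which corresponds to seriality. Such an R need not be serial — not valid.
(B) the dual of axiom B: valid iff R is symmetric. Such an R need not be symmetric — not valid.
(C) MMq ⊃ Mq is the dual of axiom 4; it is valid on a frame exactly when R is transitive. Every such R is transitive, so valid.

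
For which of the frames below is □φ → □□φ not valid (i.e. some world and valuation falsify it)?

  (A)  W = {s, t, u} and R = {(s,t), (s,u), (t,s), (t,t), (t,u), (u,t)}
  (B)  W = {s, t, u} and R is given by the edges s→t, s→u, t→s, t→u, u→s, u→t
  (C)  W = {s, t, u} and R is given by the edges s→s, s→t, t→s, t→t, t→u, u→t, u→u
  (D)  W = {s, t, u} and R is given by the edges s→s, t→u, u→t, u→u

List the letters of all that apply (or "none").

A, B, C, D

The schema □φ → □□φ is axiom 4; it is valid on a frame iff R is transitive.
(A) R is not transitive (s R t and t R s but not s R s), so the schema fails here.
(B) R is not transitive (s R t and t R s but not s R s), so the schema fails here.
(C) R is not transitive (s R t and t R u but not s R u), so the schema fails here.
(D) R is not transitive (t R u and u R t but not t R t), so the schema fails here.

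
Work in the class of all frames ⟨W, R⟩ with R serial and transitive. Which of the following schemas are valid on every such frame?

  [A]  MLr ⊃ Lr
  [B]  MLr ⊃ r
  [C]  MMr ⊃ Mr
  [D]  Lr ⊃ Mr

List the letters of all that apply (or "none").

(A) MLr ⊃ Lr (the dual of axiom 5) characterises the euclidean frames. Such an R need not be euclidean — not valid.
(B) the dual of axiom B: valid iff R is symmetric. Such an R need not be symmetric — not valid.
(C) MMr ⊃ Mr is the dual of axiom 4, which corresponds to transitivity. Every such R is transitive — valid.
(D) Lr ⊃ Mr (axiom D) characterises the serial frames. Every such R is serial — valid.

C, D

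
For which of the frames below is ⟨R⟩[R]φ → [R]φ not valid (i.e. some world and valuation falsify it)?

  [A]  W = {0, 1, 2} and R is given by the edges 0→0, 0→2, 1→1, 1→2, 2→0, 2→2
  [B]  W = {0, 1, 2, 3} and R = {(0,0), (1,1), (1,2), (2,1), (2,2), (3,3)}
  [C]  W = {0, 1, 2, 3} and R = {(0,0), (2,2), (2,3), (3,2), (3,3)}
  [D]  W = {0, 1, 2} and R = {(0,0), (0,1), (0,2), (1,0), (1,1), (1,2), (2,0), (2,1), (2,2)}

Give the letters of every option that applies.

A

The schema ⟨R⟩[R]φ → [R]φ is the dual of axiom 5; it is valid on a frame iff R is euclidean.
(A) R is not euclidean (1 R 2 and 1 R 1 but not 2 R 1), so the schema fails here.
(B) R is euclidean (any two R-successors of the same world are R-related), so the schema is valid here.
(C) R is euclidean (any two R-successors of the same world are R-related), so the schema is valid here.
(D) R is euclidean (any two R-successors of the same world are R-related), so the schema is valid here.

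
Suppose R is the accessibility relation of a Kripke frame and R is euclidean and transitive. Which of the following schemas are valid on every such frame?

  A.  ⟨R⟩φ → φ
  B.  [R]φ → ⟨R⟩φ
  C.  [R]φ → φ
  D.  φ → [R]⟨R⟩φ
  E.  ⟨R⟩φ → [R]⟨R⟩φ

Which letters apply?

(A) ⟨R⟩φ → φ is the converse of T; it holds exactly when R ⊆ identity. Such an R need not be a subset of the identity — not valid.
(B) [R]φ → ⟨R⟩φ is axiom D, which corresponds to seriality. Such an R need not be serial — not valid.
(C) axiom T: valid iff R is reflexive. Such an R need not be reflexive — not valid.
(D) φ → [R]⟨R⟩φ (axiom B) characterises the symmetric frames. Such an R need not be symmetric — not valid.
(E) ⟨R⟩φ → [R]⟨R⟩φ (axiom 5) characterises the euclidean frames. Every such R is euclidean — valid.

E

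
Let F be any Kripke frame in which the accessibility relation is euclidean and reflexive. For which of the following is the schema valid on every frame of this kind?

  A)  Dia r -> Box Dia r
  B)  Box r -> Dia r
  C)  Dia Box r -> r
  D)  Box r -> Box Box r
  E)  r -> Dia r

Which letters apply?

A, B, C, D, E

A reflexive euclidean relation is also symmetric (from wRw and wRv the euclidean condition gives vRw) and hence transitive; it is an equivalence relation.
(A) Dia r -> Box Dia r (axiom 5) characterises the euclidean frames. Every such R is euclidean — valid.
(B) axiom D: valid iff R is serial. Every such R is serial — valid.
(C) Dia Box r -> r is the dual of axiom B; it is valid on a frame exactly when R is symmetric. Every such R is symmetric, so valid.
(D) axiom 4: valid iff R is transitive. Every such R is transitive — valid.
(E) the dual of axiom T: valid iff R is reflexive. Every such R is reflexive — valid.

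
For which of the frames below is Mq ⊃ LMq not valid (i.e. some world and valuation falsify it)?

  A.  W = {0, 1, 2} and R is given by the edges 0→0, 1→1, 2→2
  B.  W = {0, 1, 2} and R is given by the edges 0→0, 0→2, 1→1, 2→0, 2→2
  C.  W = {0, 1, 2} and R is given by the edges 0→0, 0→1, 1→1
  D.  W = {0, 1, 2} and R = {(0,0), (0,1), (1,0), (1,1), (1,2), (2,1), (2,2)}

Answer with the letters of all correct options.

The schema Mq ⊃ LMq is axiom 5; it is valid on a frame iff R is euclidean.
(A) R is euclidean (any two R-successors of the same world are R-related), so the schema is valid here.
(B) R is euclidean (any two R-successors of the same world are R-related), so the schema is valid here.
(C) R is not euclidean (0 R 1 and 0 R 0 but not 1 R 0), so the schema fails here.
(D) R is not euclidean (1 R 0 and 1 R 2 but not 0 R 2), so the schema fails here.

C, D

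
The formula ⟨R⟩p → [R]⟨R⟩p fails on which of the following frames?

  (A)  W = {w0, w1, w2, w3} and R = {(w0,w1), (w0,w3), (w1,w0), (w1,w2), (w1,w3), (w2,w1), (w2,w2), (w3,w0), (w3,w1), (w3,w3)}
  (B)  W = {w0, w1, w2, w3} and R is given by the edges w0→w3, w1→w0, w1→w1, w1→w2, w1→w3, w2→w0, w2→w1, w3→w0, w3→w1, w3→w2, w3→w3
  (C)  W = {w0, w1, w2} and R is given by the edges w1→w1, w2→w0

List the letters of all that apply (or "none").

The schema ⟨R⟩p → [R]⟨R⟩p is axiom 5; it is valid on a frame iff R is euclidean.
(A) R is not euclidean (w1 R w0 and w1 R w2 but not w0 R w2), so the schema fails here.
(B) R is not euclidean (w1 R w0 and w1 R w1 but not w0 R w1), so the schema fails here.
(C) R is not euclidean (w2 R w0 and w2 R w0 but not w0 R w0), so the schema fails here.

A, B, C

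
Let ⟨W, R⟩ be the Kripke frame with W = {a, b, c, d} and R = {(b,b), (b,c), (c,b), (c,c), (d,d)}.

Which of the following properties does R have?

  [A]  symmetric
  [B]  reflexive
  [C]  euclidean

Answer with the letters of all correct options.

(A) symmetric: every R-edge is matched by its reverse.
(B) not reflexive: not a R a.
(C) euclidean: any two R-successors of the same world are R-related.

A, C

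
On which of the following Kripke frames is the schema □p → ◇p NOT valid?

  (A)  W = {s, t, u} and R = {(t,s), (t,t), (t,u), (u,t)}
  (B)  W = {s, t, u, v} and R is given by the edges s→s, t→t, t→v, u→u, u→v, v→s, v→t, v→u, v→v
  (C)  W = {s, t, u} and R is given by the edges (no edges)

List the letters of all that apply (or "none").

The schema □p → ◇p is axiom D; it is valid on a frame iff R is serial.
(A) R is not serial (s has no R-successor), so the schema fails here.
(B) R is serial (every world has an R-successor), so the schema is valid here.
(C) R is not serial (s has no R-successor), so the schema fails here.

A, C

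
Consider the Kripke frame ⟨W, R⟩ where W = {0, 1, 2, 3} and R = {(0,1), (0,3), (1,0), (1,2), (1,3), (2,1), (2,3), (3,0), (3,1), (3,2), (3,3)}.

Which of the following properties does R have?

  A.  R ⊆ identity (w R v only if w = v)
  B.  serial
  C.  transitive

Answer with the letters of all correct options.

(A) not ⊆ identity: 0 R 1 with 0 ≠ 1.
(B) serial: every world has an R-successor.
(C) not transitive: 0 R 1 and 1 R 0 but not 0 R 0.

B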